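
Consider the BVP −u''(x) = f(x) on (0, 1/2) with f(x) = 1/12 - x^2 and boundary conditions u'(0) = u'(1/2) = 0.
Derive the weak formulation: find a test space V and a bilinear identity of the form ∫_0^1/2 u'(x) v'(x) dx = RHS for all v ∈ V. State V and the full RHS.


V = H^1(0, 1/2) (no boundary constraint on v; u is determined up to an additive constant); weak form: ∫_0^1/2 u'v' dx = ∫_0^1/2 (1/12 - x^2) v dx for all v ∈ V.

Multiply both sides by a test function v and integrate from 0 to 1/2:
  ∫_0^1/2 −u''(x) v(x) dx = ∫_0^1/2 f(x) v(x) dx.
Integrate the LHS by parts once:
  ∫_0^1/2 −u'' v dx = −[u'(x) v(x)]_0^1/2 + ∫_0^1/2 u'(x) v'(x) dx.
Thus ∫_0^1/2 u'(x) v'(x) dx = ∫_0^1/2 f(x) v(x) dx + [u'(x) v(x)]_0^1/2.
Choose V so that boundary terms are either known or forced to vanish.
u has homogeneous Neumann: u'(0) = u'(1/2) = 0. So [u' v]_0^1/2 = 0·v(1/2) − 0·v(0) = 0 for any v; take V = H^1(0, 1/2).
Weak formulation: find u (satisfying any essential BC) such that ∫_0^1/2 u'(x) v'(x) dx = ∫_0^1/2 f v dx for all v ∈ V (homogeneous Neumann, so boundary terms vanish).
Substituting f(x) = 1/12 - x^2, the right-hand side is ∫_0^1/2 (1/12 - x^2) v dx.
Compatibility check (pure Neumann): taking v ≡ 1 ∈ V gives 0 = ∫_0^1/2 f dx + (0) − (0), i.e. ∫_0^1/2 f dx must equal u'(0) − u'(1/2) = 0. Indeed ∫_0^1/2 (1/12 - x^2) dx = 0, so the data are compatible. The solution is then unique only up to an additive constant (fix it e.g. by requiring ∫_0^1/2 u dx = 0).


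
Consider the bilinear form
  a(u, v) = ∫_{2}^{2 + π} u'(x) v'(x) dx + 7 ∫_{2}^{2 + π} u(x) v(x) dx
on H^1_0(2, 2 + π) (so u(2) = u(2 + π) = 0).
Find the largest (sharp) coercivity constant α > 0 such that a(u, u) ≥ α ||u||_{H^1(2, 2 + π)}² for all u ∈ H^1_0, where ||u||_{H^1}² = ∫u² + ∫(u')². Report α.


α = 1

Coercivity of a(·,·) on H^1_0(2, 2 + π) means a(u, u) ≥ α ||u||_{H^1}² for every u ∈ H^1_0.
The interval has length L = π, and Poincaré/coercivity depend only on L. Here a(u, u) = ∫(u')² + (7)·∫u².
Here c = 7 ≥ 1, so a(u,u) = ∫(u')² + c∫u² ≥ ∫(u')² + ∫u² = ||u||_{H^1}², i.e. α = 1 works. No larger α is possible: a(u,u) ≥ α||u||_{H^1}² means (1−α)∫(u')² ≥ (α−c)∫u², and for the modes u_n = sin(nπ(x−x₀)/L) (x₀ the left endpoint) one has ∫u_n²/∫(u_n')² = (L/(nπ))² → 0, so a(u_n,u_n)/||u_n||_{H^1}² → 1. Hence the optimal constant is α = 1.
Therefore α = 1.


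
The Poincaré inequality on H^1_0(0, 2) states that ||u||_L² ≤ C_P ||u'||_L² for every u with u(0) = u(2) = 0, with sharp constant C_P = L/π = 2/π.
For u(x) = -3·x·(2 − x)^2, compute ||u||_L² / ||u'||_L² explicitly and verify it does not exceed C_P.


||u||_L² / ||u'||_L² = sqrt(14)/7 < C_P = 2/π.

u(x) = -3·x·(2 − x)^2, so u'(x) = 3*(2 - 3*x)*(x - 2).
u(x) = -3·x·(2 − x)^2 vanishes at x = 0 and x = 2, so u ∈ H^1_0(0, 2). Differentiate via the product rule and integrate the resulting polynomials term by term.
  ∫_0^2 u² dx = ∫_0^2 (9*x^6 - 72*x^5 + 216*x^4 - 288*x^3 + 144*x^2) dx. Term by term:
    ∫_0^2 9*x^6 dx = 1152/7;  ∫_0^2 -72*x^5 dx = -768;  ∫_0^2 216*x^4 dx = 6912/5;
    ∫_0^2 -288*x^3 dx = -1152;  ∫_0^2 144*x^2 dx = 384.
  Sum: 1152/7 − 768 + 6912/5 − 1152 + 384 = 384/35.
  ∫_0^2 (u')² dx = ∫_0^2 (81*x^4 - 432*x^3 + 792*x^2 - 576*x + 144) dx. Term by term:
    ∫_0^2 81*x^4 dx = 2592/5;  ∫_0^2 -432*x^3 dx = -1728;  ∫_0^2 792*x^2 dx = 2112;
    ∫_0^2 -576*x dx = -1152;  ∫_0^2 144 dx = 288.
  Sum: 2592/5 − 1728 + 2112 − 1152 + 288 = 192/5.
∫_0^2 u² dx = 384/35, so ||u||_L² = 8*sqrt(210)/35.
∫_0^2 (u')² dx = 192/5, so ||u'||_L² = 8*sqrt(15)/5.
Ratio ||u||_L² / ||u'||_L² = sqrt(14)/7.
Sharp Poincaré constant on H^1_0(0, 2) is C_P = L/π = 2/π, achieved by sin(π/2·x).
A polynomial bump cannot attain the sharp Poincaré constant (only the first sine eigenfunction does), so the ratio is strictly less than C_P, consistent with ||u||_L² ≤ C_P ||u'||_L².


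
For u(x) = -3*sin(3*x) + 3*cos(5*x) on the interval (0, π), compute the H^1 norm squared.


||u||_{H^1(0,π)}^2 = 162*π

u'(x) = -15*sin(5*x) - 9*cos(3*x).
Expand u² and (u')² and integrate term by term on (0, π), using: for integers n ≥ 1, ∫_0^π sin²(nx) dx = ∫_0^π cos²(nx) dx = π/2; for n ≠ n', ∫_0^π sin(nx)sin(n'x) dx = ∫_0^π cos(nx)cos(n'x) dx = 0; and by product-to-sum, ∫_0^π sin(nx)cos(n'x) dx = ½∫_0^π [sin((n+n')x) + sin((n−n')x)] dx, which is 0 when n+n' is even and 2n/(n²−n'²) when n+n' is odd (it need not vanish on (0, π)).
  u² squared terms: (-3)²·∫sin(3x)² dx = 9·π/2 = 9*π/2;  (3)²·∫cos(5x)² dx = 9·π/2 = 9*π/2.
  u² cross terms: 2·(-3)·(3)·∫sin(3x)·cos(5x) dx = -18·(0) = 0.
  So ∫_0^π u² dx = 9*π/2 + 9*π/2 + 0 = 9*π.
  (u')² squared terms: (-15)²·∫sin(5x)² dx = 225·π/2 = 225*π/2;  (-9)²·∫cos(3x)² dx = 81·π/2 = 81*π/2.
  (u')² cross terms: 2·(-15)·(-9)·∫sin(5x)·cos(3x) dx = 270·(0) = 0.
  So ∫_0^π (u')² dx = 225*π/2 + 81*π/2 + 0 = 153*π.
||u||_{H^1}^2 = (9*π) + (153*π) = 162*π.


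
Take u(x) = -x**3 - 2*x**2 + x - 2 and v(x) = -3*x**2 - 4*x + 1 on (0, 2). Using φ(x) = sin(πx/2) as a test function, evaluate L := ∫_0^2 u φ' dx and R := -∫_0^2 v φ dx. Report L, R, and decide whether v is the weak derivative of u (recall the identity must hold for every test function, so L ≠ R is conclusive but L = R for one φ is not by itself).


LHS = -96/π^3 + 36/π, RHS = -96/π^3 + 36/π. Yes, v = u' weakly.

u(x) = -x**3 - 2*x**2 + x - 2, classical derivative u'(x) = -3*x**2 - 4*x + 1.
φ(x) = sin(πx/2), so φ'(x) = π*cos(π*x/2)/2.
Note φ(0) = φ(2) = 0, so the boundary term u·φ vanishes.
LHS = ∫_0^2 u(x) φ'(x) dx = ∫_0^2 (-π*x^3*cos(π*x/2)/2 - π*x^2*cos(π*x/2) + π*x*cos(π*x/2)/2 - π*cos(π*x/2)) dx. Term by term:
  ∫_0^2 -π*cos(π*x/2) dx = 0;  ∫_0^2 π*x*cos(π*x/2)/2 dx = -4/π;  ∫_0^2 -π*x^2*cos(π*x/2) dx = 16/π;
  ∫_0^2 -π*x^3*cos(π*x/2)/2 dx = -96/π^3 + 24/π.
Sum: 0 − 4/π + 16/π + -96/π^3 + 24/π = -96/π^3 + 36/π.
So LHS = -96/π^3 + 36/π.
∫_0^2 v(x) φ(x) dx = ∫_0^2 (-3*x^2*sin(π*x/2) - 4*x*sin(π*x/2) + sin(π*x/2)) dx. Term by term:
  ∫_0^2 -4*x*sin(π*x/2) dx = -16/π;  ∫_0^2 -3*x^2*sin(π*x/2) dx = -24/π + 96/π^3;  ∫_0^2 sin(π*x/2) dx = 4/π.
Sum: -16/π + -24/π + 96/π^3 + 4/π = -36/π + 96/π^3.
So RHS = -∫_0^2 v(x) φ(x) dx = -96/π^3 + 36/π.
LHS = RHS, so the identity holds for this test φ.
Moreover u is smooth here and v(x) = u'(x) = -3*x**2 - 4*x + 1 pointwise, so the identity holds for every test function. Hence v is the weak derivative of u.


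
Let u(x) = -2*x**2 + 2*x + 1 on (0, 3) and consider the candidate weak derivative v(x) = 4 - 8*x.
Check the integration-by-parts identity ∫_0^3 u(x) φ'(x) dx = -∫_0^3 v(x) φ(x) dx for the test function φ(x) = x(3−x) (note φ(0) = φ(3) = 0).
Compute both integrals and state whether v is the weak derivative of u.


LHS = 18, RHS = 36. No, v is not the weak derivative of u.

u(x) = -2*x**2 + 2*x + 1, classical derivative u'(x) = 2 - 4*x.
φ(x) = x(3−x), so φ'(x) = 3 - 2*x.
Note φ(0) = φ(3) = 0, so the boundary term u·φ vanishes.
LHS = ∫_0^3 u(x) φ'(x) dx = ∫_0^3 (4*x^3 - 10*x^2 + 4*x + 3) dx. Term by term:
  ∫_0^3 4*x^3 dx = 81;  ∫_0^3 -10*x^2 dx = -90;  ∫_0^3 4*x dx = 18;
  ∫_0^3 3 dx = 9.
Sum: 81 − 90 + 18 + 9 = 18.
So LHS = 18.
∫_0^3 v(x) φ(x) dx = ∫_0^3 (8*x^3 - 28*x^2 + 12*x) dx. Term by term:
  ∫_0^3 8*x^3 dx = 162;  ∫_0^3 -28*x^2 dx = -252;  ∫_0^3 12*x dx = 54.
Sum: 162 − 252 + 54 = -36.
So RHS = -∫_0^3 v(x) φ(x) dx = 36.
LHS − RHS = -18 ≠ 0, so the identity fails.
(For a valid weak derivative the identity must hold for EVERY test function, in particular this one. The failure shows v is NOT the weak derivative of u.)
Correct weak derivative would be u'(x) = 2 - 4*x.


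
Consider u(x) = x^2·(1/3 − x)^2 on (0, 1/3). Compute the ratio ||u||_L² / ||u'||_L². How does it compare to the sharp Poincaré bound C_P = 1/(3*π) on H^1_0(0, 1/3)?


||u||_L² / ||u'||_L² = sqrt(3)/18 < C_P = 1/(3*π).

u(x) = x^2·(1/3 − x)^2, so u'(x) = 2*x*(3*x - 1)*(6*x - 1)/9.
u(x) = x^2·(1/3 − x)^2 vanishes at x = 0 and x = 1/3, so u ∈ H^1_0(0, 1/3). Differentiate via the product rule and integrate the resulting polynomials term by term.
  ∫_0^1/3 u² dx = ∫_0^1/3 (x^8 - 4*x^7/3 + 2*x^6/3 - 4*x^5/27 + x^4/81) dx. Term by term:
    ∫_0^1/3 x^8 dx = 1/177147;  ∫_0^1/3 -4*x^7/3 dx = -1/39366;  ∫_0^1/3 2*x^6/3 dx = 2/45927;
    ∫_0^1/3 -4*x^5/27 dx = -2/59049;  ∫_0^1/3 x^4/81 dx = 1/98415.
  Sum: 1/177147 − 1/39366 + 2/45927 − 2/59049 + 1/98415 = 1/12400290.
  ∫_0^1/3 (u')² dx = ∫_0^1/3 (16*x^6 - 16*x^5 + 52*x^4/9 - 8*x^3/9 + 4*x^2/81) dx. Term by term:
    ∫_0^1/3 16*x^6 dx = 16/15309;  ∫_0^1/3 -16*x^5 dx = -8/2187;  ∫_0^1/3 52*x^4/9 dx = 52/10935;
    ∫_0^1/3 -8*x^3/9 dx = -2/729;  ∫_0^1/3 4*x^2/81 dx = 4/6561.
  Sum: 16/15309 − 8/2187 + 52/10935 − 2/729 + 4/6561 = 2/229635.
∫_0^1/3 u² dx = 1/12400290, so ||u||_L² = sqrt(210)/51030.
∫_0^1/3 (u')² dx = 2/229635, so ||u'||_L² = sqrt(70)/2835.
Ratio ||u||_L² / ||u'||_L² = sqrt(3)/18.
Sharp Poincaré constant on H^1_0(0, 1/3) is C_P = L/π = 1/(3*π), achieved by sin(3*π·x).
A polynomial bump cannot attain the sharp Poincaré constant (only the first sine eigenfunction does), so the ratio is strictly less than C_P, consistent with ||u||_L² ≤ C_P ||u'||_L².


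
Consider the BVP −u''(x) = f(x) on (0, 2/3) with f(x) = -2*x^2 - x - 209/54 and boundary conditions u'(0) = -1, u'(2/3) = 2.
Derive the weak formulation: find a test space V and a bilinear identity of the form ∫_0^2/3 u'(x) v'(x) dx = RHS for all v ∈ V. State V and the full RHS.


V = H^1(0, 2/3) (v unrestricted at boundary; u is determined up to an additive constant); weak form: ∫_0^2/3 u'v' dx = ∫_0^2/3 (-2*x^2 - x - 209/54) v dx + 2·v(2/3) + v(0) for all v ∈ V.

Multiply both sides by a test function v and integrate from 0 to 2/3:
  ∫_0^2/3 −u''(x) v(x) dx = ∫_0^2/3 f(x) v(x) dx.
Integrate the LHS by parts once:
  ∫_0^2/3 −u'' v dx = −[u'(x) v(x)]_0^2/3 + ∫_0^2/3 u'(x) v'(x) dx.
Thus ∫_0^2/3 u'(x) v'(x) dx = ∫_0^2/3 f(x) v(x) dx + [u'(x) v(x)]_0^2/3.
Choose V so that boundary terms are either known or forced to vanish.
u has inhomogeneous Neumann u'(0) = -1, u'(2/3) = 2. [u' v]_0^2/3 = (2)·v(2/3) − (-1)·v(0) = 2·v(2/3) + v(0). Take V = H^1(0, 2/3); boundary term becomes part of RHS.
Weak formulation: find u (satisfying any essential BC) such that ∫_0^2/3 u'(x) v'(x) dx = ∫_0^2/3 f v dx + 2·v(2/3) + v(0) for all v ∈ V (Neumann data are natural BCs: they enter the RHS as boundary terms).
Substituting f(x) = -2*x^2 - x - 209/54, the right-hand side is ∫_0^2/3 (-2*x^2 - x - 209/54) v dx + 2·v(2/3) + v(0).
Compatibility check (pure Neumann): taking v ≡ 1 ∈ V gives 0 = ∫_0^2/3 f dx + (2) − (-1), i.e. ∫_0^2/3 f dx must equal u'(0) − u'(2/3) = -3. Indeed ∫_0^2/3 (-2*x^2 - x - 209/54) dx = -3, so the data are compatible. The solution is then unique only up to an additive constant (fix it e.g. by requiring ∫_0^2/3 u dx = 0).


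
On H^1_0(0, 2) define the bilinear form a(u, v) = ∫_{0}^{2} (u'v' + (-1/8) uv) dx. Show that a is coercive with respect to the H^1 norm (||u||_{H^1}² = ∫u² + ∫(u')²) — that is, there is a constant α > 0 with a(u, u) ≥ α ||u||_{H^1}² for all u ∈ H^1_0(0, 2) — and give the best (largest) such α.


α = (-1/2 + π^2)/(4 + π^2)

Coercivity of a(·,·) on H^1_0(0, 2) means a(u, u) ≥ α ||u||_{H^1}² for every u ∈ H^1_0.
The interval has length L = 2, and Poincaré/coercivity depend only on L. Here a(u, u) = ∫(u')² + (-1/8)·∫u².
Here c = -1/8 < 0 with |c| < (π/L)² = π^2/4, so coercivity still holds. The condition a(u,u) ≥ α||u||_{H^1}² reads (1−α)∫(u')² ≥ (α−c)∫u². Any admissible α is ≤ 1 (rapidly oscillating u have ∫u²/∫(u')² → 0), and α = 1 would force 0 ≥ (1−c)∫u², impossible since c < 1; so 1−α > 0. By the sharp Poincaré inequality on H^1_0 of an interval of length L, ∫(u')² ≥ (π/L)²∫u² with equality for the first sine mode sin(π(x−x₀)/L) (x₀ the left endpoint), so the inequality holds for all u iff (1−α)(π/L)² ≥ α − c, i.e. α ≤ ((π/L)² + c)/((π/L)² + 1) = (1 + c(L/π)²)/(1 + (L/π)²). (Direct route, valid since c ≤ 0: Poincaré gives c∫u² ≥ c(L/π)²∫(u')², so a(u,u) ≥ (1 + c(L/π)²)∫(u')², while ||u||_{H^1}² ≤ (1 + (L/π)²)∫(u')²; dividing yields the same α.) With (π/L)² = π^2/4 and c = -1/8, the largest admissible constant is α = ((π/L)² + c)/((π/L)² + 1).
Simplifying, α = (-1/2 + π^2)/(4 + π^2).


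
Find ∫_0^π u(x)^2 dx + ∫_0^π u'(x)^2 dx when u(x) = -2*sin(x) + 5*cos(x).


||u||_{H^1(0,π)}^2 = 29*π

u'(x) = -5*sin(x) - 2*cos(x).
Expand u² and (u')² and integrate term by term on (0, π), using: for integers n ≥ 1, ∫_0^π sin²(nx) dx = ∫_0^π cos²(nx) dx = π/2; for n ≠ n', ∫_0^π sin(nx)sin(n'x) dx = ∫_0^π cos(nx)cos(n'x) dx = 0; and by product-to-sum, ∫_0^π sin(nx)cos(n'x) dx = ½∫_0^π [sin((n+n')x) + sin((n−n')x)] dx, which is 0 when n+n' is even and 2n/(n²−n'²) when n+n' is odd (it need not vanish on (0, π)).
  u² squared terms: (-2)²·∫sin(x)² dx = 4·π/2 = 2*π;  (5)²·∫cos(x)² dx = 25·π/2 = 25*π/2.
  u² cross terms: 2·(-2)·(5)·∫sin(x)·cos(x) dx = -20·(0) = 0.
  So ∫_0^π u² dx = 2*π + 25*π/2 + 0 = 29*π/2.
  (u')² squared terms: (-5)²·∫sin(x)² dx = 25·π/2 = 25*π/2;  (-2)²·∫cos(x)² dx = 4·π/2 = 2*π.
  (u')² cross terms: 2·(-5)·(-2)·∫sin(x)·cos(x) dx = 20·(0) = 0.
  So ∫_0^π (u')² dx = 25*π/2 + 2*π + 0 = 29*π/2.
||u||_{H^1}^2 = (29*π/2) + (29*π/2) = 29*π.


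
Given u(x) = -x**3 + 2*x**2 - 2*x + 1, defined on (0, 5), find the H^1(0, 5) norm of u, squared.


||u||_{H^1}^2 = 307925/42

The H^1 norm (squared) on an interval (0, L) is
  ||u||_{H^1}^2 = ∫_0^L u(x)^2 dx + ∫_0^L u'(x)^2 dx.
Compute u'(x) = -3*x**2 + 4*x - 2.
Then u(x)^2 = x**6 - 4*x**5 + 8*x**4 - 10*x**3 + 8*x**2 - 4*x + 1 and u'(x)^2 = 9*x**4 - 24*x**3 + 28*x**2 - 16*x + 4.
Integrate each monomial from 0 to 5 using ∫_0^5 c·x^n dx = c·5^(n+1)/(n+1):
  ∫_0^5 u(x)^2 dx = ∫_0^5 (x^6 - 4*x^5 + 8*x^4 - 10*x^3 + 8*x^2 - 4*x + 1) dx. Term by term:
    ∫_0^5 x^6 dx = 78125/7;  ∫_0^5 -4*x^5 dx = -31250/3;  ∫_0^5 8*x^4 dx = 5000;
    ∫_0^5 -10*x^3 dx = -3125/2;  ∫_0^5 8*x^2 dx = 1000/3;  ∫_0^5 -4*x dx = -50;
    ∫_0^5 1 dx = 5.
  Sum: 78125/7 − 31250/3 + 5000 − 3125/2 + 1000/3 − 50 + 5 = 187735/42.
  ∫_0^5 u'(x)^2 dx = ∫_0^5 (9*x^4 - 24*x^3 + 28*x^2 - 16*x + 4) dx. Term by term:
    ∫_0^5 9*x^4 dx = 5625;  ∫_0^5 -24*x^3 dx = -3750;  ∫_0^5 28*x^2 dx = 3500/3;
    ∫_0^5 -16*x dx = -200;  ∫_0^5 4 dx = 20.
  Sum: 5625 − 3750 + 3500/3 − 200 + 20 = 8585/3.
Adding: ||u||_{H^1}^2 = 187735/42 + 8585/3 = 307925/42.


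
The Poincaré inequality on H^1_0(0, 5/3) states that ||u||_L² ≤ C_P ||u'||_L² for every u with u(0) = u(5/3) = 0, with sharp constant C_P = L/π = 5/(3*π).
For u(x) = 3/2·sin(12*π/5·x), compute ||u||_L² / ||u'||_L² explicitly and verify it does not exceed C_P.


||u||_L² / ||u'||_L² = 5/(12*π) < C_P = 5/(3*π).

u(x) = 3/2·sin(12*π/5·x), so u'(x) = 18*π*cos(12*π*x/5)/5.
Writing u(x) = A·sin(kπx/L) with A = 3/2 and k = 4, use ∫_0^L sin²(kπx/L) dx = L/2 and ∫_0^L cos²(kπx/L) dx = L/2.
u² = 9/4·sin²(12*π/5·x) and (u')² = 324*π^2/25·cos²(12*π/5·x), and each of sin², cos² integrates to L/2 = 5/6 over (0, 5/3).
∫_0^5/3 u² dx = 15/8, so ||u||_L² = sqrt(30)/4.
∫_0^5/3 (u')² dx = 54*π^2/5, so ||u'||_L² = 3*sqrt(30)*π/5.
Ratio ||u||_L² / ||u'||_L² = 5/(12*π).
Sharp Poincaré constant on H^1_0(0, 5/3) is C_P = L/π = 5/(3*π), achieved by sin(3*π/5·x).
This is the k = 4 harmonic; the ratio L/(kπ) is strictly less than C_P = L/π, consistent with the sharp inequality ||u||_L² ≤ C_P ||u'||_L².


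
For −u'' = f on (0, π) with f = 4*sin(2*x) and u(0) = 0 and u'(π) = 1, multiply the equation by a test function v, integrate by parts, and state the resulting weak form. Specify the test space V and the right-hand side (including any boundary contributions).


V = {v ∈ H^1(0, π) : v(0) = 0} (test functions vanish at x = 0 where u is specified); weak form: ∫_0^π u'v' dx = ∫_0^π (4*sin(2*x)) v dx + v(π) for all v ∈ V.

Multiply both sides by a test function v and integrate from 0 to π:
  ∫_0^π −u''(x) v(x) dx = ∫_0^π f(x) v(x) dx.
Integrate the LHS by parts once:
  ∫_0^π −u'' v dx = −[u'(x) v(x)]_0^π + ∫_0^π u'(x) v'(x) dx.
Thus ∫_0^π u'(x) v'(x) dx = ∫_0^π f(x) v(x) dx + [u'(x) v(x)]_0^π.
Choose V so that boundary terms are either known or forced to vanish.
Mixed BC: u(0) = 0 (Dirichlet) and u'(π) = 1 (Neumann). Define V = {v ∈ H^1(0, π) : v(0) = 0}. Then [u' v]_0^π = u'(π)·v(π) − u'(0)·0 = v(π).
Weak formulation: find u (satisfying any essential BC) such that ∫_0^π u'(x) v'(x) dx = ∫_0^π f v dx + v(π) for all v ∈ V (Dirichlet at 0 absorbed into V; Neumann datum at x = π contributes the boundary term).
Substituting f(x) = 4*sin(2*x), the right-hand side is ∫_0^π (4*sin(2*x)) v dx + v(π).


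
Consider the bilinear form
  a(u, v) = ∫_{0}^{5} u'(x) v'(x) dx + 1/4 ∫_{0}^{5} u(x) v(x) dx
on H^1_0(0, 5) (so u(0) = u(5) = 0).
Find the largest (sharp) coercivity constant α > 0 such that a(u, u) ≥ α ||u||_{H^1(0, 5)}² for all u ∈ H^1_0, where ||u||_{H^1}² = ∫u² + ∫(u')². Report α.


α = (25/4 + π^2)/(π^2 + 25)

Coercivity of a(·,·) on H^1_0(0, 5) means a(u, u) ≥ α ||u||_{H^1}² for every u ∈ H^1_0.
The interval has length L = 5, and Poincaré/coercivity depend only on L. Here a(u, u) = ∫(u')² + (1/4)·∫u².
Here 0 < c = 1/4 < 1. The condition a(u,u) ≥ α||u||_{H^1}² reads (1−α)∫(u')² ≥ (α−c)∫u². Any admissible α is ≤ 1 (rapidly oscillating u have ∫u²/∫(u')² → 0), and α = 1 would force 0 ≥ (1−c)∫u², impossible since c < 1; so 1−α > 0. By the sharp Poincaré inequality on H^1_0 of an interval of length L, ∫(u')² ≥ (π/L)²∫u² with equality for the first sine mode sin(π(x−x₀)/L) (x₀ the left endpoint), so the inequality holds for all u iff (1−α)(π/L)² ≥ α − c, i.e. α ≤ ((π/L)² + c)/((π/L)² + 1) = (1 + c(L/π)²)/(1 + (L/π)²). With (π/L)² = π^2/25 and c = 1/4, the largest admissible constant is α = ((π/L)² + c)/((π/L)² + 1).
Simplifying, α = (25/4 + π^2)/(π^2 + 25).


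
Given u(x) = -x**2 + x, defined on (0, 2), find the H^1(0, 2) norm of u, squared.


||u||_{H^1}^2 = 86/15

The H^1 norm (squared) on an interval (0, L) is
  ||u||_{H^1}^2 = ∫_0^L u(x)^2 dx + ∫_0^L u'(x)^2 dx.
Compute u'(x) = 1 - 2*x.
Then u(x)^2 = x**4 - 2*x**3 + x**2 and u'(x)^2 = 4*x**2 - 4*x + 1.
Integrate each monomial from 0 to 2 using ∫_0^2 c·x^n dx = c·2^(n+1)/(n+1):
  ∫_0^2 u(x)^2 dx = ∫_0^2 (x^4 - 2*x^3 + x^2) dx. Term by term:
    ∫_0^2 x^4 dx = 32/5;  ∫_0^2 -2*x^3 dx = -8;  ∫_0^2 x^2 dx = 8/3.
  Sum: 32/5 − 8 + 8/3 = 16/15.
  ∫_0^2 u'(x)^2 dx = ∫_0^2 (4*x^2 - 4*x + 1) dx. Term by term:
    ∫_0^2 4*x^2 dx = 32/3;  ∫_0^2 -4*x dx = -8;  ∫_0^2 1 dx = 2.
  Sum: 32/3 − 8 + 2 = 14/3.
Adding: ||u||_{H^1}^2 = 16/15 + 14/3 = 86/15.


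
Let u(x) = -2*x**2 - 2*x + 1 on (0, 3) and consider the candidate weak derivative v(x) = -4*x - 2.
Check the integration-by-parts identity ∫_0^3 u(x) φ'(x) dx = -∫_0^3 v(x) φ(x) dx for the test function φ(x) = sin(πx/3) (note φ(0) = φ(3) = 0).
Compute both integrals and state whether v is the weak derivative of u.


LHS = 48/π, RHS = 48/π. Yes, v = u' weakly.

u(x) = -2*x**2 - 2*x + 1, classical derivative u'(x) = -4*x - 2.
φ(x) = sin(πx/3), so φ'(x) = π*cos(π*x/3)/3.
Note φ(0) = φ(3) = 0, so the boundary term u·φ vanishes.
LHS = ∫_0^3 u(x) φ'(x) dx = ∫_0^3 (-2*π*x^2*cos(π*x/3)/3 - 2*π*x*cos(π*x/3)/3 + π*cos(π*x/3)/3) dx. Term by term:
  ∫_0^3 π*cos(π*x/3)/3 dx = 0;  ∫_0^3 -2*π*x*cos(π*x/3)/3 dx = 12/π;  ∫_0^3 -2*π*x^2*cos(π*x/3)/3 dx = 36/π.
Sum: 0 + 12/π + 36/π = 48/π.
So LHS = 48/π.
∫_0^3 v(x) φ(x) dx = ∫_0^3 (-4*x*sin(π*x/3) - 2*sin(π*x/3)) dx. Term by term:
  ∫_0^3 -2*sin(π*x/3) dx = -12/π;  ∫_0^3 -4*x*sin(π*x/3) dx = -36/π.
Sum: -12/π − 36/π = -48/π.
So RHS = -∫_0^3 v(x) φ(x) dx = 48/π.
LHS = RHS, so the identity holds for this test φ.
Moreover u is smooth here and v(x) = u'(x) = -4*x - 2 pointwise, so the identity holds for every test function. Hence v is the weak derivative of u.


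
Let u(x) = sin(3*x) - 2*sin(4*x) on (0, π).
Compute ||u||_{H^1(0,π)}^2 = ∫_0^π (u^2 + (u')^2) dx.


||u||_{H^1(0,π)}^2 = 39*π

u'(x) = 3*cos(3*x) - 8*cos(4*x).
Expand u² and (u')² and integrate term by term on (0, π), using: for integers n ≥ 1, ∫_0^π sin²(nx) dx = ∫_0^π cos²(nx) dx = π/2; for n ≠ n', ∫_0^π sin(nx)sin(n'x) dx = ∫_0^π cos(nx)cos(n'x) dx = 0; and by product-to-sum, ∫_0^π sin(nx)cos(n'x) dx = ½∫_0^π [sin((n+n')x) + sin((n−n')x)] dx, which is 0 when n+n' is even and 2n/(n²−n'²) when n+n' is odd (it need not vanish on (0, π)).
  u² squared terms: (-2)²·∫sin(4x)² dx = 4·π/2 = 2*π;  (1)²·∫sin(3x)² dx = 1·π/2 = π/2.
  u² cross terms: 2·(-2)·(1)·∫sin(4x)·sin(3x) dx = -4·(0) = 0.
  So ∫_0^π u² dx = 2*π + π/2 + 0 = 5*π/2.
  (u')² squared terms: (-8)²·∫cos(4x)² dx = 64·π/2 = 32*π;  (3)²·∫cos(3x)² dx = 9·π/2 = 9*π/2.
  (u')² cross terms: 2·(-8)·(3)·∫cos(4x)·cos(3x) dx = -48·(0) = 0.
  So ∫_0^π (u')² dx = 32*π + 9*π/2 + 0 = 73*π/2.
||u||_{H^1}^2 = (5*π/2) + (73*π/2) = 39*π.


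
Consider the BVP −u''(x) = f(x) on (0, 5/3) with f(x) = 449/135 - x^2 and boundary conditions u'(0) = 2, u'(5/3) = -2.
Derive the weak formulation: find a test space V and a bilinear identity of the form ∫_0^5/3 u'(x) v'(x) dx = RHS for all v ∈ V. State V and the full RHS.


V = H^1(0, 5/3) (v unrestricted at boundary; u is determined up to an additive constant); weak form: ∫_0^5/3 u'v' dx = ∫_0^5/3 (449/135 - x^2) v dx − 2·v(5/3) − 2·v(0) for all v ∈ V.

Multiply both sides by a test function v and integrate from 0 to 5/3:
  ∫_0^5/3 −u''(x) v(x) dx = ∫_0^5/3 f(x) v(x) dx.
Integrate the LHS by parts once:
  ∫_0^5/3 −u'' v dx = −[u'(x) v(x)]_0^5/3 + ∫_0^5/3 u'(x) v'(x) dx.
Thus ∫_0^5/3 u'(x) v'(x) dx = ∫_0^5/3 f(x) v(x) dx + [u'(x) v(x)]_0^5/3.
Choose V so that boundary terms are either known or forced to vanish.
u has inhomogeneous Neumann u'(0) = 2, u'(5/3) = -2. [u' v]_0^5/3 = (-2)·v(5/3) − (2)·v(0) = − 2·v(5/3) − 2·v(0). Take V = H^1(0, 5/3); boundary term becomes part of RHS.
Weak formulation: find u (satisfying any essential BC) such that ∫_0^5/3 u'(x) v'(x) dx = ∫_0^5/3 f v dx − 2·v(5/3) − 2·v(0) for all v ∈ V (Neumann data are natural BCs: they enter the RHS as boundary terms).
Substituting f(x) = 449/135 - x^2, the right-hand side is ∫_0^5/3 (449/135 - x^2) v dx − 2·v(5/3) − 2·v(0).
Compatibility check (pure Neumann): taking v ≡ 1 ∈ V gives 0 = ∫_0^5/3 f dx + (-2) − (2), i.e. ∫_0^5/3 f dx must equal u'(0) − u'(5/3) = 4. Indeed ∫_0^5/3 (449/135 - x^2) dx = 4, so the data are compatible. The solution is then unique only up to an additive constant (fix it e.g. by requiring ∫_0^5/3 u dx = 0).


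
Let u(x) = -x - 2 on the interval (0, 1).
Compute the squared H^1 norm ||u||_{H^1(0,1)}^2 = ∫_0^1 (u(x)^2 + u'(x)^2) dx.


||u||_{H^1}^2 = 22/3

The H^1 norm (squared) on an interval (0, L) is
  ||u||_{H^1}^2 = ∫_0^L u(x)^2 dx + ∫_0^L u'(x)^2 dx.
Compute u'(x) = -1.
Then u(x)^2 = x**2 + 4*x + 4 and u'(x)^2 = 1.
Integrate each monomial from 0 to 1 using ∫_0^1 c·x^n dx = c·1^(n+1)/(n+1):
  ∫_0^1 u(x)^2 dx = ∫_0^1 (x^2 + 4*x + 4) dx. Term by term:
    ∫_0^1 x^2 dx = 1/3;  ∫_0^1 4*x dx = 2;  ∫_0^1 4 dx = 4.
  Sum: 1/3 + 2 + 4 = 19/3.
  ∫_0^1 u'(x)^2 dx = ∫_0^1 (1) dx. Term by term:
    ∫_0^1 1 dx = 1.
Adding: ||u||_{H^1}^2 = 19/3 + 1 = 22/3.


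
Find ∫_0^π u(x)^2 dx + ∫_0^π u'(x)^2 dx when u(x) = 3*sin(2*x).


||u||_{H^1(0,π)}^2 = 45*π/2

u'(x) = 6*cos(2*x).
Expand u² and (u')² and integrate term by term on (0, π), using: for integers n ≥ 1, ∫_0^π sin²(nx) dx = ∫_0^π cos²(nx) dx = π/2; for n ≠ n', ∫_0^π sin(nx)sin(n'x) dx = ∫_0^π cos(nx)cos(n'x) dx = 0; and by product-to-sum, ∫_0^π sin(nx)cos(n'x) dx = ½∫_0^π [sin((n+n')x) + sin((n−n')x)] dx, which is 0 when n+n' is even and 2n/(n²−n'²) when n+n' is odd (it need not vanish on (0, π)).
  u² squared terms: (3)²·∫sin(2x)² dx = 9·π/2 = 9*π/2.
  So ∫_0^π u² dx = 9*π/2.
  (u')² squared terms: (6)²·∫cos(2x)² dx = 36·π/2 = 18*π.
  So ∫_0^π (u')² dx = 18*π.
||u||_{H^1}^2 = (9*π/2) + (18*π) = 45*π/2.


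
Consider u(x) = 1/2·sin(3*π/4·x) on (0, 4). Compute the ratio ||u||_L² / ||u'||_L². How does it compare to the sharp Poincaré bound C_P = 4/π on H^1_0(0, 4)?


||u||_L² / ||u'||_L² = 4/(3*π) < C_P = 4/π.

u(x) = 1/2·sin(3*π/4·x), so u'(x) = 3*π*cos(3*π*x/4)/8.
Writing u(x) = A·sin(kπx/L) with A = 1/2 and k = 3, use ∫_0^L sin²(kπx/L) dx = L/2 and ∫_0^L cos²(kπx/L) dx = L/2.
u² = 1/4·sin²(3*π/4·x) and (u')² = 9*π^2/64·cos²(3*π/4·x), and each of sin², cos² integrates to L/2 = 2 over (0, 4).
∫_0^4 u² dx = 1/2, so ||u||_L² = sqrt(2)/2.
∫_0^4 (u')² dx = 9*π^2/32, so ||u'||_L² = 3*sqrt(2)*π/8.
Ratio ||u||_L² / ||u'||_L² = 4/(3*π).
Sharp Poincaré constant on H^1_0(0, 4) is C_P = L/π = 4/π, achieved by sin(π/4·x).
This is the k = 3 harmonic; the ratio L/(kπ) is strictly less than C_P = L/π, consistent with the sharp inequality ||u||_L² ≤ C_P ||u'||_L².


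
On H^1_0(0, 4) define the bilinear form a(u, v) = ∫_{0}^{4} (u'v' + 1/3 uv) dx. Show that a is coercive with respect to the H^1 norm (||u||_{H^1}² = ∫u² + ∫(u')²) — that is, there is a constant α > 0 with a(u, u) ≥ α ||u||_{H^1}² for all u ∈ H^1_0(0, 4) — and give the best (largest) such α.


α = (16/3 + π^2)/(π^2 + 16)

Coercivity of a(·,·) on H^1_0(0, 4) means a(u, u) ≥ α ||u||_{H^1}² for every u ∈ H^1_0.
The interval has length L = 4, and Poincaré/coercivity depend only on L. Here a(u, u) = ∫(u')² + (1/3)·∫u².
Here 0 < c = 1/3 < 1. The condition a(u,u) ≥ α||u||_{H^1}² reads (1−α)∫(u')² ≥ (α−c)∫u². Any admissible α is ≤ 1 (rapidly oscillating u have ∫u²/∫(u')² → 0), and α = 1 would force 0 ≥ (1−c)∫u², impossible since c < 1; so 1−α > 0. By the sharp Poincaré inequality on H^1_0 of an interval of length L, ∫(u')² ≥ (π/L)²∫u² with equality for the first sine mode sin(π(x−x₀)/L) (x₀ the left endpoint), so the inequality holds for all u iff (1−α)(π/L)² ≥ α − c, i.e. α ≤ ((π/L)² + c)/((π/L)² + 1) = (1 + c(L/π)²)/(1 + (L/π)²). With (π/L)² = π^2/16 and c = 1/3, the largest admissible constant is α = ((π/L)² + c)/((π/L)² + 1).
Simplifying, α = (16/3 + π^2)/(π^2 + 16).


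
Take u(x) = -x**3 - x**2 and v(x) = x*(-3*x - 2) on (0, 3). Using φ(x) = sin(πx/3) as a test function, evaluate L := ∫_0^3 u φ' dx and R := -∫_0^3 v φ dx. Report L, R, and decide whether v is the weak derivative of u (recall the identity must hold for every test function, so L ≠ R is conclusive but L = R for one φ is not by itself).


LHS = -324/π^3 + 99/π, RHS = -324/π^3 + 99/π. Yes, v = u' weakly.

u(x) = -x**3 - x**2, classical derivative u'(x) = -3*x**2 - 2*x.
φ(x) = sin(πx/3), so φ'(x) = π*cos(π*x/3)/3.
Note φ(0) = φ(3) = 0, so the boundary term u·φ vanishes.
LHS = ∫_0^3 u(x) φ'(x) dx = ∫_0^3 (-π*x^3*cos(π*x/3)/3 - π*x^2*cos(π*x/3)/3) dx. Term by term:
  ∫_0^3 -π*x^2*cos(π*x/3)/3 dx = 18/π;  ∫_0^3 -π*x^3*cos(π*x/3)/3 dx = -324/π^3 + 81/π.
Sum: 18/π + -324/π^3 + 81/π = -324/π^3 + 99/π.
So LHS = -324/π^3 + 99/π.
∫_0^3 v(x) φ(x) dx = ∫_0^3 (-3*x^2*sin(π*x/3) - 2*x*sin(π*x/3)) dx. Term by term:
  ∫_0^3 -3*x^2*sin(π*x/3) dx = -81/π + 324/π^3;  ∫_0^3 -2*x*sin(π*x/3) dx = -18/π.
Sum: -81/π + 324/π^3 − 18/π = -99/π + 324/π^3.
So RHS = -∫_0^3 v(x) φ(x) dx = -324/π^3 + 99/π.
LHS = RHS, so the identity holds for this test φ.
Moreover u is smooth here and v(x) = u'(x) = -3*x**2 - 2*x pointwise, so the identity holds for every test function. Hence v is the weak derivative of u.


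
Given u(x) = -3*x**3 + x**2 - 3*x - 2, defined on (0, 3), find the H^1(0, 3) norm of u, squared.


||u||_{H^1}^2 = 97179/14

The H^1 norm (squared) on an interval (0, L) is
  ||u||_{H^1}^2 = ∫_0^L u(x)^2 dx + ∫_0^L u'(x)^2 dx.
Compute u'(x) = -9*x**2 + 2*x - 3.
Then u(x)^2 = 9*x**6 - 6*x**5 + 19*x**4 + 6*x**3 + 5*x**2 + 12*x + 4 and u'(x)^2 = 81*x**4 - 36*x**3 + 58*x**2 - 12*x + 9.
Integrate each monomial from 0 to 3 using ∫_0^3 c·x^n dx = c·3^(n+1)/(n+1):
  ∫_0^3 u(x)^2 dx = ∫_0^3 (9*x^6 - 6*x^5 + 19*x^4 + 6*x^3 + 5*x^2 + 12*x + 4) dx. Term by term:
    ∫_0^3 9*x^6 dx = 19683/7;  ∫_0^3 -6*x^5 dx = -729;  ∫_0^3 19*x^4 dx = 4617/5;
    ∫_0^3 6*x^3 dx = 243/2;  ∫_0^3 5*x^2 dx = 45;  ∫_0^3 12*x dx = 54;
    ∫_0^3 4 dx = 12.
  Sum: 19683/7 − 729 + 4617/5 + 243/2 + 45 + 54 + 12 = 226713/70.
  ∫_0^3 u'(x)^2 dx = ∫_0^3 (81*x^4 - 36*x^3 + 58*x^2 - 12*x + 9) dx. Term by term:
    ∫_0^3 81*x^4 dx = 19683/5;  ∫_0^3 -36*x^3 dx = -729;  ∫_0^3 58*x^2 dx = 522;
    ∫_0^3 -12*x dx = -54;  ∫_0^3 9 dx = 27.
  Sum: 19683/5 − 729 + 522 − 54 + 27 = 18513/5.
Adding: ||u||_{H^1}^2 = 226713/70 + 18513/5 = 97179/14.


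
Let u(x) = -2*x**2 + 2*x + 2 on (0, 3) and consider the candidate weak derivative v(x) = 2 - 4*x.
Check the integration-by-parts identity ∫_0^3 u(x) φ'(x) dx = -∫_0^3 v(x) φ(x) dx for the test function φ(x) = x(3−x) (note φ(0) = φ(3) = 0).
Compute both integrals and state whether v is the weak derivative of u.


LHS = 18, RHS = 18. Yes, v = u' weakly.

u(x) = -2*x**2 + 2*x + 2, classical derivative u'(x) = 2 - 4*x.
φ(x) = x(3−x), so φ'(x) = 3 - 2*x.
Note φ(0) = φ(3) = 0, so the boundary term u·φ vanishes.
LHS = ∫_0^3 u(x) φ'(x) dx = ∫_0^3 (4*x^3 - 10*x^2 + 2*x + 6) dx. Term by term:
  ∫_0^3 4*x^3 dx = 81;  ∫_0^3 -10*x^2 dx = -90;  ∫_0^3 2*x dx = 9;
  ∫_0^3 6 dx = 18.
Sum: 81 − 90 + 9 + 18 = 18.
So LHS = 18.
∫_0^3 v(x) φ(x) dx = ∫_0^3 (4*x^3 - 14*x^2 + 6*x) dx. Term by term:
  ∫_0^3 4*x^3 dx = 81;  ∫_0^3 -14*x^2 dx = -126;  ∫_0^3 6*x dx = 27.
Sum: 81 − 126 + 27 = -18.
So RHS = -∫_0^3 v(x) φ(x) dx = 18.
LHS = RHS, so the identity holds for this test φ.
Moreover u is smooth here and v(x) = u'(x) = 2 - 4*x pointwise, so the identity holds for every test function. Hence v is the weak derivative of u.


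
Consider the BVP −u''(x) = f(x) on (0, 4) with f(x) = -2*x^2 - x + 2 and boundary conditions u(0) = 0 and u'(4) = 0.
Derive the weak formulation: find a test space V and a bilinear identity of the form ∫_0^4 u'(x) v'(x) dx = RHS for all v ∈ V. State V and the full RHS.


V = {v ∈ H^1(0, 4) : v(0) = 0} (test functions vanish at x = 0 where u is specified); weak form: ∫_0^4 u'v' dx = ∫_0^4 (-2*x^2 - x + 2) v dx for all v ∈ V.

Multiply both sides by a test function v and integrate from 0 to 4:
  ∫_0^4 −u''(x) v(x) dx = ∫_0^4 f(x) v(x) dx.
Integrate the LHS by parts once:
  ∫_0^4 −u'' v dx = −[u'(x) v(x)]_0^4 + ∫_0^4 u'(x) v'(x) dx.
Thus ∫_0^4 u'(x) v'(x) dx = ∫_0^4 f(x) v(x) dx + [u'(x) v(x)]_0^4.
Choose V so that boundary terms are either known or forced to vanish.
Mixed BC: u(0) = 0 (Dirichlet) and u'(4) = 0 (Neumann). Define V = {v ∈ H^1(0, 4) : v(0) = 0}. Then [u' v]_0^4 = u'(4)·v(4) − u'(0)·0 = 0.
Weak formulation: find u (satisfying any essential BC) such that ∫_0^4 u'(x) v'(x) dx = ∫_0^4 f v dx for all v ∈ V (Dirichlet at 0 absorbed into V; the Neumann datum at x = 4 is zero, so no boundary term remains).
Substituting f(x) = -2*x^2 - x + 2, the right-hand side is ∫_0^4 (-2*x^2 - x + 2) v dx.


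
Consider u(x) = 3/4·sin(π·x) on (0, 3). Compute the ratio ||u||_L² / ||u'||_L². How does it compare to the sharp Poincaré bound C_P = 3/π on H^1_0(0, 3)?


||u||_L² / ||u'||_L² = 1/π < C_P = 3/π.

u(x) = 3/4·sin(π·x), so u'(x) = 3*π*cos(π*x)/4.
Writing u(x) = A·sin(kπx/L) with A = 3/4 and k = 3, use ∫_0^L sin²(kπx/L) dx = L/2 and ∫_0^L cos²(kπx/L) dx = L/2.
u² = 9/16·sin²(π·x) and (u')² = 9*π^2/16·cos²(π·x), and each of sin², cos² integrates to L/2 = 3/2 over (0, 3).
∫_0^3 u² dx = 27/32, so ||u||_L² = 3*sqrt(6)/8.
∫_0^3 (u')² dx = 27*π^2/32, so ||u'||_L² = 3*sqrt(6)*π/8.
Ratio ||u||_L² / ||u'||_L² = 1/π.
Sharp Poincaré constant on H^1_0(0, 3) is C_P = L/π = 3/π, achieved by sin(π/3·x).
This is the k = 3 harmonic; the ratio L/(kπ) is strictly less than C_P = L/π, consistent with the sharp inequality ||u||_L² ≤ C_P ||u'||_L².


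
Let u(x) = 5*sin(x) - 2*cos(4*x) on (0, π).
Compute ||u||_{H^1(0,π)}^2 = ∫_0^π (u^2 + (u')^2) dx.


||u||_{H^1(0,π)}^2 = 136/3 + 59*π

u'(x) = 8*sin(4*x) + 5*cos(x).
Expand u² and (u')² and integrate term by term on (0, π), using: for integers n ≥ 1, ∫_0^π sin²(nx) dx = ∫_0^π cos²(nx) dx = π/2; for n ≠ n', ∫_0^π sin(nx)sin(n'x) dx = ∫_0^π cos(nx)cos(n'x) dx = 0; and by product-to-sum, ∫_0^π sin(nx)cos(n'x) dx = ½∫_0^π [sin((n+n')x) + sin((n−n')x)] dx, which is 0 when n+n' is even and 2n/(n²−n'²) when n+n' is odd (it need not vanish on (0, π)).
  u² squared terms: (-2)²·∫cos(4x)² dx = 4·π/2 = 2*π;  (5)²·∫sin(x)² dx = 25·π/2 = 25*π/2.
  u² cross terms: 2·(-2)·(5)·∫cos(4x)·sin(x) dx = -20·(-2/15) = 8/3.
  So ∫_0^π u² dx = 2*π + 25*π/2 + 8/3 = 8/3 + 29*π/2.
  (u')² squared terms: (5)²·∫cos(x)² dx = 25·π/2 = 25*π/2;  (8)²·∫sin(4x)² dx = 64·π/2 = 32*π.
  (u')² cross terms: 2·(5)·(8)·∫cos(x)·sin(4x) dx = 80·(8/15) = 128/3.
  So ∫_0^π (u')² dx = 25*π/2 + 32*π + 128/3 = 128/3 + 89*π/2.
||u||_{H^1}^2 = (8/3 + 29*π/2) + (128/3 + 89*π/2) = 136/3 + 59*π.


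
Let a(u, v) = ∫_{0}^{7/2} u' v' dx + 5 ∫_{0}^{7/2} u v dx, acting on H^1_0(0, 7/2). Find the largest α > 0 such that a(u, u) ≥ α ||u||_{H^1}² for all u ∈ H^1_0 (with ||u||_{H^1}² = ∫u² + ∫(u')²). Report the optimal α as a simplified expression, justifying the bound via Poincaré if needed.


α = 1

Coercivity of a(·,·) on H^1_0(0, 7/2) means a(u, u) ≥ α ||u||_{H^1}² for every u ∈ H^1_0.
The interval has length L = 7/2, and Poincaré/coercivity depend only on L. Here a(u, u) = ∫(u')² + (5)·∫u².
Here c = 5 ≥ 1, so a(u,u) = ∫(u')² + c∫u² ≥ ∫(u')² + ∫u² = ||u||_{H^1}², i.e. α = 1 works. No larger α is possible: a(u,u) ≥ α||u||_{H^1}² means (1−α)∫(u')² ≥ (α−c)∫u², and for the modes u_n = sin(nπ(x−x₀)/L) (x₀ the left endpoint) one has ∫u_n²/∫(u_n')² = (L/(nπ))² → 0, so a(u_n,u_n)/||u_n||_{H^1}² → 1. Hence the optimal constant is α = 1.
Therefore α = 1.


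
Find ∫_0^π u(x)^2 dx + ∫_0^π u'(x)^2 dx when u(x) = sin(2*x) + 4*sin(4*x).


||u||_{H^1(0,π)}^2 = 277*π/2

u'(x) = 2*cos(2*x) + 16*cos(4*x).
Expand u² and (u')² and integrate term by term on (0, π), using: for integers n ≥ 1, ∫_0^π sin²(nx) dx = ∫_0^π cos²(nx) dx = π/2; for n ≠ n', ∫_0^π sin(nx)sin(n'x) dx = ∫_0^π cos(nx)cos(n'x) dx = 0; and by product-to-sum, ∫_0^π sin(nx)cos(n'x) dx = ½∫_0^π [sin((n+n')x) + sin((n−n')x)] dx, which is 0 when n+n' is even and 2n/(n²−n'²) when n+n' is odd (it need not vanish on (0, π)).
  u² squared terms: (4)²·∫sin(4x)² dx = 16·π/2 = 8*π;  (1)²·∫sin(2x)² dx = 1·π/2 = π/2.
  u² cross terms: 2·(4)·(1)·∫sin(4x)·sin(2x) dx = 8·(0) = 0.
  So ∫_0^π u² dx = 8*π + π/2 + 0 = 17*π/2.
  (u')² squared terms: (2)²·∫cos(2x)² dx = 4·π/2 = 2*π;  (16)²·∫cos(4x)² dx = 256·π/2 = 128*π.
  (u')² cross terms: 2·(2)·(16)·∫cos(2x)·cos(4x) dx = 64·(0) = 0.
  So ∫_0^π (u')² dx = 2*π + 128*π + 0 = 130*π.
||u||_{H^1}^2 = (17*π/2) + (130*π) = 277*π/2.


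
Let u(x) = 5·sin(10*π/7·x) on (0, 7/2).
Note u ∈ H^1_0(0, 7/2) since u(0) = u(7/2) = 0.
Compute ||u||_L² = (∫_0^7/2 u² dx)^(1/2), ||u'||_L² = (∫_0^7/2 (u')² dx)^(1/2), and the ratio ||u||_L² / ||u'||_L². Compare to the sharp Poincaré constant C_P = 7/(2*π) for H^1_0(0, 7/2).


||u||_L² / ||u'||_L² = 7/(10*π) < C_P = 7/(2*π).

u(x) = 5·sin(10*π/7·x), so u'(x) = 50*π*cos(10*π*x/7)/7.
Writing u(x) = A·sin(kπx/L) with A = 5 and k = 5, use ∫_0^L sin²(kπx/L) dx = L/2 and ∫_0^L cos²(kπx/L) dx = L/2.
u² = 25·sin²(10*π/7·x) and (u')² = 2500*π^2/49·cos²(10*π/7·x), and each of sin², cos² integrates to L/2 = 7/4 over (0, 7/2).
∫_0^7/2 u² dx = 175/4, so ||u||_L² = 5*sqrt(7)/2.
∫_0^7/2 (u')² dx = 625*π^2/7, so ||u'||_L² = 25*sqrt(7)*π/7.
Ratio ||u||_L² / ||u'||_L² = 7/(10*π).
Sharp Poincaré constant on H^1_0(0, 7/2) is C_P = L/π = 7/(2*π), achieved by sin(2*π/7·x).
This is the k = 5 harmonic; the ratio L/(kπ) is strictly less than C_P = L/π, consistent with the sharp inequality ||u||_L² ≤ C_P ||u'||_L².


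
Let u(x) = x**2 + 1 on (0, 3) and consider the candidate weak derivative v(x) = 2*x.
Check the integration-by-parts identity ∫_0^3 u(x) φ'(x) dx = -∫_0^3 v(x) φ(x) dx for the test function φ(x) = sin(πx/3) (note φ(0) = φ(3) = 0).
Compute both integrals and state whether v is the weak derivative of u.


LHS = -18/π, RHS = -18/π. Yes, v = u' weakly.

u(x) = x**2 + 1, classical derivative u'(x) = 2*x.
φ(x) = sin(πx/3), so φ'(x) = π*cos(π*x/3)/3.
Note φ(0) = φ(3) = 0, so the boundary term u·φ vanishes.
LHS = ∫_0^3 u(x) φ'(x) dx = ∫_0^3 (π*x^2*cos(π*x/3)/3 + π*cos(π*x/3)/3) dx. Term by term:
  ∫_0^3 π*cos(π*x/3)/3 dx = 0;  ∫_0^3 π*x^2*cos(π*x/3)/3 dx = -18/π.
Sum: 0 − 18/π = -18/π.
So LHS = -18/π.
∫_0^3 v(x) φ(x) dx = ∫_0^3 (2*x*sin(π*x/3)) dx. Term by term:
  ∫_0^3 2*x*sin(π*x/3) dx = 18/π.
So RHS = -∫_0^3 v(x) φ(x) dx = -18/π.
LHS = RHS, so the identity holds for this test φ.
Moreover u is smooth here and v(x) = u'(x) = 2*x pointwise, so the identity holds for every test function. Hence v is the weak derivative of u.


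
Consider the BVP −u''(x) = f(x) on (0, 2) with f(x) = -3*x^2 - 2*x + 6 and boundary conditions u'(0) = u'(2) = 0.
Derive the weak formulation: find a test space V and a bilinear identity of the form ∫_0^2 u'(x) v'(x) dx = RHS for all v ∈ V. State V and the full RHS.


V = H^1(0, 2) (no boundary constraint on v; u is determined up to an additive constant); weak form: ∫_0^2 u'v' dx = ∫_0^2 (-3*x^2 - 2*x + 6) v dx for all v ∈ V.

Multiply both sides by a test function v and integrate from 0 to 2:
  ∫_0^2 −u''(x) v(x) dx = ∫_0^2 f(x) v(x) dx.
Integrate the LHS by parts once:
  ∫_0^2 −u'' v dx = −[u'(x) v(x)]_0^2 + ∫_0^2 u'(x) v'(x) dx.
Thus ∫_0^2 u'(x) v'(x) dx = ∫_0^2 f(x) v(x) dx + [u'(x) v(x)]_0^2.
Choose V so that boundary terms are either known or forced to vanish.
u has homogeneous Neumann: u'(0) = u'(2) = 0. So [u' v]_0^2 = 0·v(2) − 0·v(0) = 0 for any v; take V = H^1(0, 2).
Weak formulation: find u (satisfying any essential BC) such that ∫_0^2 u'(x) v'(x) dx = ∫_0^2 f v dx for all v ∈ V (homogeneous Neumann, so boundary terms vanish).
Substituting f(x) = -3*x^2 - 2*x + 6, the right-hand side is ∫_0^2 (-3*x^2 - 2*x + 6) v dx.
Compatibility check (pure Neumann): taking v ≡ 1 ∈ V gives 0 = ∫_0^2 f dx + (0) − (0), i.e. ∫_0^2 f dx must equal u'(0) − u'(2) = 0. Indeed ∫_0^2 (-3*x^2 - 2*x + 6) dx = 0, so the data are compatible. The solution is then unique only up to an additive constant (fix it e.g. by requiring ∫_0^2 u dx = 0).


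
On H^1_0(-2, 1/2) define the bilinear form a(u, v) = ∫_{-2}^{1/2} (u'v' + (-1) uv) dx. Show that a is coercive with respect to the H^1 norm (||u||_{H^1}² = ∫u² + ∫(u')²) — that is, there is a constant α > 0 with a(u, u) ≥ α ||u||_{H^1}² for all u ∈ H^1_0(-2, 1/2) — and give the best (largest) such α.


α = (-25 + 4*π^2)/(25 + 4*π^2)

Coercivity of a(·,·) on H^1_0(-2, 1/2) means a(u, u) ≥ α ||u||_{H^1}² for every u ∈ H^1_0.
The interval has length L = 5/2, and Poincaré/coercivity depend only on L. Here a(u, u) = ∫(u')² + (-1)·∫u².
Here c = -1 < 0 with |c| < (π/L)² = 4*π^2/25, so coercivity still holds. The condition a(u,u) ≥ α||u||_{H^1}² reads (1−α)∫(u')² ≥ (α−c)∫u². Any admissible α is ≤ 1 (rapidly oscillating u have ∫u²/∫(u')² → 0), and α = 1 would force 0 ≥ (1−c)∫u², impossible since c < 1; so 1−α > 0. By the sharp Poincaré inequality on H^1_0 of an interval of length L, ∫(u')² ≥ (π/L)²∫u² with equality for the first sine mode sin(π(x−x₀)/L) (x₀ the left endpoint), so the inequality holds for all u iff (1−α)(π/L)² ≥ α − c, i.e. α ≤ ((π/L)² + c)/((π/L)² + 1) = (1 + c(L/π)²)/(1 + (L/π)²). (Direct route, valid since c ≤ 0: Poincaré gives c∫u² ≥ c(L/π)²∫(u')², so a(u,u) ≥ (1 + c(L/π)²)∫(u')², while ||u||_{H^1}² ≤ (1 + (L/π)²)∫(u')²; dividing yields the same α.) With (π/L)² = 4*π^2/25 and c = -1, the largest admissible constant is α = ((π/L)² + c)/((π/L)² + 1).
Simplifying, α = (-25 + 4*π^2)/(25 + 4*π^2).
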